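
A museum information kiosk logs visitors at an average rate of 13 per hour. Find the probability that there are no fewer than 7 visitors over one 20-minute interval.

0.1482

Over the interval, μ = 13 × 1/3 ≈ 4.33333 (a 20-minute interval = 1/3 hours).
P(N ≥ 7) = 1 − P(N ≤ 6) = 1 − Σ_{j=0}^{6} e^(−μ) μ^j/j! ≈ 0.1482.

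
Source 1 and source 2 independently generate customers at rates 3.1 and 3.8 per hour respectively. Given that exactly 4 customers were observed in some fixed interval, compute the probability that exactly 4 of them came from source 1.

Given the total, each event is independently from source 1 with probability p = λ_1/(λ_1+λ_2) = 3.1/6.9 ≈ 0.4493.
So K ~ Binomial(4, 3.1/6.9): P(K = 4) = C(4,4) · (3.1/6.9)^4 · (3.8/6.9)^0 ≈ 0.0407.

0.0407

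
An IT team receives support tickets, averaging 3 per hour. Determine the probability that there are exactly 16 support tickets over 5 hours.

0.0960

Over the interval, μ = 3 × 5 = 15 (5 hours).
P(N = 16) = e^(−μ) μ^16/16! = e^(−15) · 15^16/20922789888000 ≈ 0.0960.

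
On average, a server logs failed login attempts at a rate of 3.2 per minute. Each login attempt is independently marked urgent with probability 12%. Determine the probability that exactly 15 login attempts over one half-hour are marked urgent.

0.0634

Thinning: the login attempts that are marked urgent themselves form a Poisson process with rate 0.12 × 3.2 = 0.384 per minute.
Over the interval, μ = 0.384 × 30 = 11.52 (a half-hour = 30 minutes).
P(N = 15) = e^(−11.52) · 11.52^15/15! ≈ 0.0634.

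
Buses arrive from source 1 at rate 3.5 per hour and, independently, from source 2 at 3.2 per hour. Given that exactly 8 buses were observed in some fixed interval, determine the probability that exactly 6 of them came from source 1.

0.1298

Given the total, each event is independently from source 1 with probability p = λ_1/(λ_1+λ_2) = 3.5/6.7 ≈ 0.5224.
So K ~ Binomial(8, 3.5/6.7): P(K = 6) = C(8,6) · (3.5/6.7)^6 · (3.2/6.7)^2 ≈ 0.1298.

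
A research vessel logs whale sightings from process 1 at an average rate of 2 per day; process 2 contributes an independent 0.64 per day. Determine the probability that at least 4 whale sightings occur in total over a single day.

Independent Poisson processes superpose: combined rate λ = 2 + 0.64 = 2.64 per day.
So μ = 2.64.
P(N ≥ 4) = 1 − P(N ≤ 3) ≈ 0.2727.

0.2727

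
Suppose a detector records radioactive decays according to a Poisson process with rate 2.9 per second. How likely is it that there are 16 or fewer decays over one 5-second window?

0.7112

Over the interval, μ = 2.9 × 5 = 14.5 (a 5-second window = 5 seconds).
P(N ≤ 16) = Σ_{j=0}^{16} e^(−μ) μ^j/j! ≈ 0.7112.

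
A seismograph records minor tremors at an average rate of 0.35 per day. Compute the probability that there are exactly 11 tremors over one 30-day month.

Over the interval, μ = 0.35 × 30 = 10.5 (a 30-day month = 30 days).
P(N = 11) = e^(−μ) μ^11/11! = e^(−10.5) · 10.5^11/39916800 ≈ 0.1180.

0.1180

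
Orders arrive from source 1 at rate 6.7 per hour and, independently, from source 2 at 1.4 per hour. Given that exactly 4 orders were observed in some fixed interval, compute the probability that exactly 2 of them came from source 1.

Given the total, each event is independently from source 1 with probability p = λ_1/(λ_1+λ_2) = 6.7/8.1 ≈ 0.8272.
So K ~ Binomial(4, 6.7/8.1): P(K = 2) = C(4,2) · (6.7/8.1)^2 · (1.4/8.1)^2 ≈ 0.1226.

0.1226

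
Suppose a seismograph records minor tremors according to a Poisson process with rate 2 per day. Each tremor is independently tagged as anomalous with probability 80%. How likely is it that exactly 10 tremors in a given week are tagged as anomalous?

Thinning: the tremors that are tagged as anomalous themselves form a Poisson process with rate 0.8 × 2 = 1.6 per day.
Over the interval, μ = 1.6 × 7 = 11.2 (a week = 7 days).
P(N = 10) = e^(−11.2) · 11.2^10/10! ≈ 0.1170.

0.1170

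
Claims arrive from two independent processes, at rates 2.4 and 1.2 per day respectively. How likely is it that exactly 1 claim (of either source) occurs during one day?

Independent Poisson processes superpose: combined rate λ = 2.4 + 1.2 = 3.6 per day.
So μ = 3.6.
P(N = 1) = e^(−3.6) · 3.6^1/1! ≈ 0.0984.

0.0984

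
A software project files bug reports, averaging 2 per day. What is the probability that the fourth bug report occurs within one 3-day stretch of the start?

Over the interval, μ = 2 × 3 = 6 (a 3-day stretch = 3 days).
The fourth arrival falls in the interval iff at least 4 events occur there: P(S_4 ≤ t) = P(N ≥ 4) = 1 − P(N ≤ 3) ≈ 0.8488.

0.8488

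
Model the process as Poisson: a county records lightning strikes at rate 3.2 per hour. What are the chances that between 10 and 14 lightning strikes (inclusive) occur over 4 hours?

0.5159

Over the interval, μ = 3.2 × 4 = 12.8 (4 hours).
P(10 ≤ N ≤ 14) = Σ_{j=10}^{14} e^(−12.8) · 12.8^j/j! ≈ 0.5159.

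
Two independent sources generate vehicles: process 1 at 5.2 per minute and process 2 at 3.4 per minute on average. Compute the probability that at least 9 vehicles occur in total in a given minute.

0.4906

Independent Poisson processes superpose: combined rate λ = 5.2 + 3.4 = 8.6 per minute.
So μ = 8.6.
P(N ≥ 9) = 1 − P(N ≤ 8) ≈ 0.4906.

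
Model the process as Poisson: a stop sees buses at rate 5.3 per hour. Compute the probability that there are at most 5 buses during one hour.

0.5635

With mean μ = 5.3 per hour,
P(N ≤ 5) = Σ_{j=0}^{5} e^(−μ) μ^j/j! ≈ 0.5635.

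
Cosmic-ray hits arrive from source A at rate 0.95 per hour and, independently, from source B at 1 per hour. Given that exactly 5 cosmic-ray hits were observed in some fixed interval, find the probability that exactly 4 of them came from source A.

0.1444

Given the total, each event is independently from source A with probability p = λ_A/(λ_A+λ_B) = 0.95/1.95 ≈ 0.4872.
So K ~ Binomial(5, 0.95/1.95): P(K = 4) = C(5,4) · (0.95/1.95)^4 · (1/1.95)^1 ≈ 0.1444.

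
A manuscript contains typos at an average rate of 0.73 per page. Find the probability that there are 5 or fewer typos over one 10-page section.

Over the interval, μ = 0.73 × 10 = 7.3 (a 10-page section = 10 pages).
P(N ≤ 5) = Σ_{j=0}^{5} e^(−μ) μ^j/j! ≈ 0.2640.

0.2640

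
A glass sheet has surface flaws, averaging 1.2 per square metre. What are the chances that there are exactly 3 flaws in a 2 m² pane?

0.2090

Over the interval, μ = 1.2 × 2 = 2.4 (a 2 m² pane = 2 square metres).
P(N = 3) = e^(−μ) μ^3/3! = e^(−2.4) · 2.4^3/6 ≈ 0.2090.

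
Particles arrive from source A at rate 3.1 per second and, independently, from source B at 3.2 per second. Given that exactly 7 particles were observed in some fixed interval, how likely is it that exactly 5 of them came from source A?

Given the total, each event is independently from source A with probability p = λ_A/(λ_A+λ_B) = 3.1/6.3 ≈ 0.4921.
So K ~ Binomial(7, 3.1/6.3): P(K = 5) = C(7,5) · (3.1/6.3)^5 · (3.2/6.3)^2 ≈ 0.1563.

0.1563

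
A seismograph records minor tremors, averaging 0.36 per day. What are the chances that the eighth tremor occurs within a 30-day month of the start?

Over the interval, μ = 0.36 × 30 = 10.8 (a 30-day month = 30 days).
The eighth arrival falls in the interval iff at least 8 events occur there: P(S_8 ≤ t) = P(N ≥ 8) = 1 − P(N ≤ 7) ≈ 0.8434.

0.8434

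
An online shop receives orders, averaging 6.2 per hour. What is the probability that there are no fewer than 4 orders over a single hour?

0.8658

With mean μ = 6.2 per hour,
P(N ≥ 4) = 1 − P(N ≤ 3) = 1 − Σ_{j=0}^{3} e^(−μ) μ^j/j! ≈ 0.8658.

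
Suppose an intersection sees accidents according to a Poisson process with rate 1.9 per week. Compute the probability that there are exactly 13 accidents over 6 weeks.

0.0987

Over the interval, μ = 1.9 × 6 = 11.4 (6 weeks).
P(N = 13) = e^(−μ) μ^13/13! = e^(−11.4) · 11.4^13/6227020800 ≈ 0.0987.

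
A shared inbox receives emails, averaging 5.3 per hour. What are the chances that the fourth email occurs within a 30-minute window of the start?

Over the interval, μ = 5.3 × 0.5 = 2.65 (a 30-minute window = 0.5 hours).
The fourth arrival falls in the interval iff at least 4 events occur there: P(S_4 ≤ t) = P(N ≥ 4) = 1 − P(N ≤ 3) ≈ 0.2749.

0.2749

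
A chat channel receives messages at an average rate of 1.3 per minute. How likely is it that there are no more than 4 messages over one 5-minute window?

Over the interval, μ = 1.3 × 5 = 6.5 (a 5-minute window = 5 minutes).
P(N ≤ 4) = Σ_{j=0}^{4} e^(−μ) μ^j/j! ≈ 0.2237.

0.2237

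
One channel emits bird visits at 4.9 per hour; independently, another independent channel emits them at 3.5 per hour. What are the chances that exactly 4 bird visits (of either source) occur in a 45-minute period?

Independent Poisson processes superpose: combined rate λ = 4.9 + 3.5 = 8.4 per hour.
Over the interval, μ = 8.4 × 0.75 = 6.3 (a 45-minute period = 0.75 hours).
P(N = 4) = e^(−6.3) · 6.3^4/4! ≈ 0.1205.

0.1205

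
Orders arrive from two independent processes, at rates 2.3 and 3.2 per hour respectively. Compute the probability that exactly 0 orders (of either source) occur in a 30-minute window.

Independent Poisson processes superpose: combined rate λ = 2.3 + 3.2 = 5.5 per hour.
Over the interval, μ = 5.5 × 0.5 = 2.75 (a 30-minute window = 0.5 hours).
P(N = 0) = e^(−2.75) · 2.75^0/0! ≈ 0.0639.

0.0639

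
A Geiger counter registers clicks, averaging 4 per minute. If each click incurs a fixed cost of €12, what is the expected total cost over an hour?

E[N] = 4 × 60 = 240 (an hour = 60 minutes); E[cost] = 240 × €12 = €2880.

€2880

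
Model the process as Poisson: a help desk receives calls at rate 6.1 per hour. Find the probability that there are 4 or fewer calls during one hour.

0.2719

With mean μ = 6.1 per hour,
P(N ≤ 4) = Σ_{j=0}^{4} e^(−μ) μ^j/j! ≈ 0.2719.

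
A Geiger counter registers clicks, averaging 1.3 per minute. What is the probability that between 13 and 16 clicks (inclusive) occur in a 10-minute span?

Over the interval, μ = 1.3 × 10 = 13 (a 10-minute span = 10 minutes).
P(13 ≤ N ≤ 16) = Σ_{j=13}^{16} e^(−13) · 13^j/j! ≈ 0.3724.

0.3724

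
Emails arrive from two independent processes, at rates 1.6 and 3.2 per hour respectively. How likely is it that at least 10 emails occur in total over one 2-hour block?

Independent Poisson processes superpose: combined rate λ = 1.6 + 3.2 = 4.8 per hour.
Over the interval, μ = 4.8 × 2 = 9.6 (a 2-hour block = 2 hours).
P(N ≥ 10) = 1 − P(N ≤ 9) ≈ 0.4911.

0.4911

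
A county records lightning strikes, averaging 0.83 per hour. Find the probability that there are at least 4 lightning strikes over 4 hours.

Over the interval, μ = 0.83 × 4 = 3.32 (4 hours).
P(N ≥ 4) = 1 − P(N ≤ 3) = 1 − Σ_{j=0}^{3} e^(−μ) μ^j/j! ≈ 0.4241.

0.4241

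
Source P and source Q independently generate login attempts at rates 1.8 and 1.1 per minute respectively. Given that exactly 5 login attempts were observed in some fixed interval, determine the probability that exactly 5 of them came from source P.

Given the total, each event is independently from source P with probability p = λ_P/(λ_P+λ_Q) = 1.8/2.9 ≈ 0.6207.
So K ~ Binomial(5, 1.8/2.9): P(K = 5) = C(5,5) · (1.8/2.9)^5 · (1.1/2.9)^0 ≈ 0.0921.

0.0921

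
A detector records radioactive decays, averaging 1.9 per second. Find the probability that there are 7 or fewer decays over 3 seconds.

0.7841

Over the interval, μ = 1.9 × 3 = 5.7 (3 seconds).
P(N ≤ 7) = Σ_{j=0}^{7} e^(−μ) μ^j/j! ≈ 0.7841.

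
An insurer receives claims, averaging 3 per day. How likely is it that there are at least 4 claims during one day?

0.3528

With mean μ = 3 per day,
P(N ≥ 4) = 1 − P(N ≤ 3) = 1 − Σ_{j=0}^{3} e^(−μ) μ^j/j! ≈ 0.3528.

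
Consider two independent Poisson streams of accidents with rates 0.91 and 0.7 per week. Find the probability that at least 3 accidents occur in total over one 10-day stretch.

0.4040

Independent Poisson processes superpose: combined rate λ = 0.91 + 0.7 = 1.61 per week.
Over the interval, μ = 1.61 × 10/7 = 2.3 (a 10-day stretch = 10/7 weeks).
P(N ≥ 3) = 1 − P(N ≤ 2) ≈ 0.4040.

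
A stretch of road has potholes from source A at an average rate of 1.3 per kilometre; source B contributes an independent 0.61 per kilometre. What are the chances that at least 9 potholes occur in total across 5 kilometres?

0.6143

Independent Poisson processes superpose: combined rate λ = 1.3 + 0.61 = 1.91 per kilometre.
Over the interval, μ = 1.91 × 5 = 9.55 (5 kilometres).
P(N ≥ 9) = 1 − P(N ≤ 8) ≈ 0.6143.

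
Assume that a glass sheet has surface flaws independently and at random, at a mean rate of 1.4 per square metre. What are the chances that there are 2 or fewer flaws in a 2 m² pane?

Over the interval, μ = 1.4 × 2 = 2.8 (a 2 m² pane = 2 square metres).
P(N ≤ 2) = Σ_{j=0}^{2} e^(−μ) μ^j/j! ≈ 0.4695.

0.4695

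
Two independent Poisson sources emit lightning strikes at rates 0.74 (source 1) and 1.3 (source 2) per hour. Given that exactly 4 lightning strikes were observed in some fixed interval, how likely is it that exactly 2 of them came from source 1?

0.3206

Given the total, each event is independently from source 1 with probability p = λ_1/(λ_1+λ_2) = 0.74/2.04 ≈ 0.3627.
So K ~ Binomial(4, 0.74/2.04): P(K = 2) = C(4,2) · (0.74/2.04)^2 · (1.3/2.04)^2 ≈ 0.3206.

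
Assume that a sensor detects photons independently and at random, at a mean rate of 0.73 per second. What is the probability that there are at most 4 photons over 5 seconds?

0.6969

Over the interval, μ = 0.73 × 5 = 3.65 (5 seconds).
P(N ≤ 4) = Σ_{j=0}^{4} e^(−μ) μ^j/j! ≈ 0.6969.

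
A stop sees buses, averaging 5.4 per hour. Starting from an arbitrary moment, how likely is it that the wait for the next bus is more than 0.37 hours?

0.1356

The wait for the next event is exponential with rate λ = 5.4 per hour.
P(T > 0.37) = e^(−λt) = e^(−5.4 × 0.37) = e^(−1.998) ≈ 0.1356.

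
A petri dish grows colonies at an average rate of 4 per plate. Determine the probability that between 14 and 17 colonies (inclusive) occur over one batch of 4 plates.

0.3848

Over the interval, μ = 4 × 4 = 16 (a batch of 4 plates = 4 plates).
P(14 ≤ N ≤ 17) = Σ_{j=14}^{17} e^(−16) · 16^j/j! ≈ 0.3848.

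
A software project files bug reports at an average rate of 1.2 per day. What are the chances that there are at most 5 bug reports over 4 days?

Over the interval, μ = 1.2 × 4 = 4.8 (4 days).
P(N ≤ 5) = Σ_{j=0}^{5} e^(−μ) μ^j/j! ≈ 0.6510.

0.6510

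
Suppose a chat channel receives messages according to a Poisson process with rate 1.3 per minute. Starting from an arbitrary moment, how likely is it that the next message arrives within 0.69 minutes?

Inter-arrival times are exponential with rate λ = 1.3 per minute.
P(T ≤ 0.69) = 1 − e^(−λt) = 1 − e^(−1.3 × 0.69) = 1 − e^(−0.897) ≈ 0.5922.

0.5922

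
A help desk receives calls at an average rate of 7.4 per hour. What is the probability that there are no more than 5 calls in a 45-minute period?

Over the interval, μ = 7.4 × 0.75 = 5.55 (a 45-minute period = 0.75 hours).
P(N ≤ 5) = Σ_{j=0}^{5} e^(−μ) μ^j/j! ≈ 0.5204.

0.5204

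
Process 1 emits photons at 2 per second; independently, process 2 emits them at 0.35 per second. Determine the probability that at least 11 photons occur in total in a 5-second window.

Independent Poisson processes superpose: combined rate λ = 2 + 0.35 = 2.35 per second.
Over the interval, μ = 2.35 × 5 = 11.75 (a 5-second window = 5 seconds).
P(N ≥ 11) = 1 − P(N ≤ 10) ≈ 0.6260.

0.6260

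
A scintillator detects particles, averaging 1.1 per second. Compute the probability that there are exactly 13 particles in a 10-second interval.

0.0926

Over the interval, μ = 1.1 × 10 = 11 (a 10-second interval = 10 seconds).
P(N = 13) = e^(−μ) μ^13/13! = e^(−11) · 11^13/6227020800 ≈ 0.0926.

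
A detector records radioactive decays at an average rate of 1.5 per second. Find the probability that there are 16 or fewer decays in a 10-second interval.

Over the interval, μ = 1.5 × 10 = 15 (a 10-second interval = 10 seconds).
P(N ≤ 16) = Σ_{j=0}^{16} e^(−μ) μ^j/j! ≈ 0.6641.

0.6641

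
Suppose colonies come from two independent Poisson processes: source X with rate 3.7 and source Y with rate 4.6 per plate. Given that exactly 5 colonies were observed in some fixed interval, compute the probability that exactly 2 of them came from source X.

0.3383

Given the total, each event is independently from source X with probability p = λ_X/(λ_X+λ_Y) = 3.7/8.3 ≈ 0.4458.
So K ~ Binomial(5, 3.7/8.3): P(K = 2) = C(5,2) · (3.7/8.3)^2 · (4.6/8.3)^3 ≈ 0.3383.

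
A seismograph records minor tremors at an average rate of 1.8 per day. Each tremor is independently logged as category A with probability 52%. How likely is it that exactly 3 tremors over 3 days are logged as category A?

0.2226

Thinning: the tremors that are logged as category A themselves form a Poisson process with rate 0.52 × 1.8 = 0.936 per day.
Over the interval, μ = 0.936 × 3 = 2.808 (3 days).
P(N = 3) = e^(−2.808) · 2.808^3/3! ≈ 0.2226.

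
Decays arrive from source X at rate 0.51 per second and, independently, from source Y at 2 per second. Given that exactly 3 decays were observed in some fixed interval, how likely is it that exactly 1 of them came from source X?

0.3870

Given the total, each event is independently from source X with probability p = λ_X/(λ_X+λ_Y) = 0.51/2.51 ≈ 0.2032.
So K ~ Binomial(3, 0.51/2.51): P(K = 1) = C(3,1) · (0.51/2.51)^1 · (2/2.51)^2 ≈ 0.3870.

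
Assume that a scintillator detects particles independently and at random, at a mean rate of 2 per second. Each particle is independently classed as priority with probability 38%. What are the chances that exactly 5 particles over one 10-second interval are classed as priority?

0.1057

Thinning: the particles that are classed as priority themselves form a Poisson process with rate 0.38 × 2 = 0.76 per second.
Over the interval, μ = 0.76 × 10 = 7.6 (a 10-second interval = 10 seconds).
P(N = 5) = e^(−7.6) · 7.6^5/5! ≈ 0.1057.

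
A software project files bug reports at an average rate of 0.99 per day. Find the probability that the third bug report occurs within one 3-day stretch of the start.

Over the interval, μ = 0.99 × 3 = 2.97 (a 3-day stretch = 3 days).
The third arrival falls in the interval iff at least 3 events occur there: P(S_3 ≤ t) = P(N ≥ 3) = 1 − P(N ≤ 2) ≈ 0.5701.

0.5701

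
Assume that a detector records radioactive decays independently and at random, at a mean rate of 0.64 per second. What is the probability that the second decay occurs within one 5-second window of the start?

Over the interval, μ = 0.64 × 5 = 3.2 (a 5-second window = 5 seconds).
The second arrival falls in the interval iff at least 2 events occur there: P(S_2 ≤ t) = P(N ≥ 2) = 1 − P(N ≤ 1) ≈ 0.8288.

0.8288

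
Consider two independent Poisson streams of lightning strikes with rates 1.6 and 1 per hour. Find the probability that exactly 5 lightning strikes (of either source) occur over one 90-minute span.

0.1522

Independent Poisson processes superpose: combined rate λ = 1.6 + 1 = 2.6 per hour.
Over the interval, μ = 2.6 × 1.5 = 3.9 (a 90-minute span = 1.5 hours).
P(N = 5) = e^(−3.9) · 3.9^5/5! ≈ 0.1522.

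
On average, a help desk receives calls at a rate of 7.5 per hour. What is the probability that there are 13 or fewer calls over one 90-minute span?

Over the interval, μ = 7.5 × 1.5 = 11.25 (a 90-minute span = 1.5 hours).
P(N ≤ 13) = Σ_{j=0}^{13} e^(−μ) μ^j/j! ≈ 0.7576.

0.7576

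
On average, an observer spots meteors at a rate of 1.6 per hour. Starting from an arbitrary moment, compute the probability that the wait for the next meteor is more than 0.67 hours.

0.3423

The wait for the next event is exponential with rate λ = 1.6 per hour.
P(T > 0.67) = e^(−λt) = e^(−1.6 × 0.67) = e^(−1.072) ≈ 0.3423.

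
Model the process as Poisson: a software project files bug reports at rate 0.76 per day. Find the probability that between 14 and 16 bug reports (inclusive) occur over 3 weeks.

0.2922

Over the interval, μ = 0.76 × 21 = 15.96 (3 weeks = 21 days).
P(14 ≤ N ≤ 16) = Σ_{j=14}^{16} e^(−15.96) · 15.96^j/j! ≈ 0.2922.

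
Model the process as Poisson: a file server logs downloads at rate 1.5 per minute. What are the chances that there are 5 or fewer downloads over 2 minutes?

0.9161

Over the interval, μ = 1.5 × 2 = 3 (2 minutes).
P(N ≤ 5) = Σ_{j=0}^{5} e^(−μ) μ^j/j! ≈ 0.9161.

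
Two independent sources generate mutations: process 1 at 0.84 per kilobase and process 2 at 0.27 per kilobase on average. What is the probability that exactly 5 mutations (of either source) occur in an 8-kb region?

0.0640

Independent Poisson processes superpose: combined rate λ = 0.84 + 0.27 = 1.11 per kilobase.
Over the interval, μ = 1.11 × 8 = 8.88 (an 8-kb region = 8 kilobases).
P(N = 5) = e^(−8.88) · 8.88^5/5! ≈ 0.0640.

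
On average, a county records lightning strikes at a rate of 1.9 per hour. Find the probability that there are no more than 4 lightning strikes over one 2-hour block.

0.6678

Over the interval, μ = 1.9 × 2 = 3.8 (a 2-hour block = 2 hours).
P(N ≤ 4) = Σ_{j=0}^{4} e^(−μ) μ^j/j! ≈ 0.6678.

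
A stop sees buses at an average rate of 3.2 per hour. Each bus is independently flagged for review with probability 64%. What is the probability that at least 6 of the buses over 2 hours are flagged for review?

Thinning: the buses that are flagged for review themselves form a Poisson process with rate 0.64 × 3.2 = 2.048 per hour.
Over the interval, μ = 2.048 × 2 = 4.096 (2 hours).
P(N ≥ 6) = 1 − P(N ≤ 5) ≈ 0.2300.

0.2300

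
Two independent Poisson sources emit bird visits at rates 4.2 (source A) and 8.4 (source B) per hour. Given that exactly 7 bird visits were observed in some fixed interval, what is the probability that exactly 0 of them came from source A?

Given the total, each event is independently from source A with probability p = λ_A/(λ_A+λ_B) = 4.2/12.6 ≈ 0.3333.
So K ~ Binomial(7, 4.2/12.6): P(K = 0) = C(7,0) · (4.2/12.6)^0 · (8.4/12.6)^7 ≈ 0.0585.

0.0585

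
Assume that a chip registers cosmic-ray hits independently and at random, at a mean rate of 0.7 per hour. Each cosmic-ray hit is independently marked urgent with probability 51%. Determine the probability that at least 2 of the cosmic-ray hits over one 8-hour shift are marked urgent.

0.7783

Thinning: the cosmic-ray hits that are marked urgent themselves form a Poisson process with rate 0.51 × 0.7 = 0.357 per hour.
Over the interval, μ = 0.357 × 8 = 2.856 (an 8-hour shift = 8 hours).
P(N ≥ 2) = 1 − P(N ≤ 1) ≈ 0.7783.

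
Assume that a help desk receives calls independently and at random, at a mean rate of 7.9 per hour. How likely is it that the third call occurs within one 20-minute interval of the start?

Over the interval, μ = 7.9 × 1/3 ≈ 2.63333 (a 20-minute interval = 1/3 hours).
The third arrival falls in the interval iff at least 3 events occur there: P(S_3 ≤ t) = P(N ≥ 3) = 1 − P(N ≤ 2) ≈ 0.4899.

0.4899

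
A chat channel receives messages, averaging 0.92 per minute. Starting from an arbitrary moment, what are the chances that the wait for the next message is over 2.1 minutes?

The wait for the next event is exponential with rate λ = 0.92 per minute.
P(T > 2.1) = e^(−λt) = e^(−0.92 × 2.1) = e^(−1.932) ≈ 0.1449.

0.1449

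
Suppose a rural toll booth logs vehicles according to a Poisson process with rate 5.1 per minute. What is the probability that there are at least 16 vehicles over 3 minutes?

Over the interval, μ = 5.1 × 3 = 15.3 (3 minutes).
P(N ≥ 16) = 1 − P(N ≤ 15) = 1 − Σ_{j=0}^{15} e^(−μ) μ^j/j! ≈ 0.4626.

0.4626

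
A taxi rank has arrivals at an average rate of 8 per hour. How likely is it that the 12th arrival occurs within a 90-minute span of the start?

0.5384

Over the interval, μ = 8 × 1.5 = 12 (a 90-minute span = 1.5 hours).
The 12th arrival falls in the interval iff at least 12 events occur there: P(S_12 ≤ t) = P(N ≥ 12) = 1 − P(N ≤ 11) ≈ 0.5384.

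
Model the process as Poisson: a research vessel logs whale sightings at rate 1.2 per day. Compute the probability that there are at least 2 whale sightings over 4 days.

Over the interval, μ = 1.2 × 4 = 4.8 (4 days).
P(N ≥ 2) = 1 − P(N ≤ 1) = 1 − Σ_{j=0}^{1} e^(−μ) μ^j/j! ≈ 0.9523.

0.9523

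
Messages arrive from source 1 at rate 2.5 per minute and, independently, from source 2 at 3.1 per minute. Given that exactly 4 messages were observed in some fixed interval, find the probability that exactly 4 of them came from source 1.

0.0397

Given the total, each event is independently from source 1 with probability p = λ_1/(λ_1+λ_2) = 2.5/5.6 ≈ 0.4464.
So K ~ Binomial(4, 2.5/5.6): P(K = 4) = C(4,4) · (2.5/5.6)^4 · (3.1/5.6)^0 ≈ 0.0397.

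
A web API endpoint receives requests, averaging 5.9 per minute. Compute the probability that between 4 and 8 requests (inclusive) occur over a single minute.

0.6970

With mean μ = 5.9 per minute,
P(4 ≤ N ≤ 8) = Σ_{j=4}^{8} e^(−5.9) · 5.9^j/j! ≈ 0.6970.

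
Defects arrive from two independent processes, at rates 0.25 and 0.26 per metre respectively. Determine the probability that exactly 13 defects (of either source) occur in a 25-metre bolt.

Independent Poisson processes superpose: combined rate λ = 0.25 + 0.26 = 0.51 per metre.
Over the interval, μ = 0.51 × 25 = 12.75 (a 25-metre bolt = 25 metres).
P(N = 13) = e^(−12.75) · 12.75^13/13! ≈ 0.1097.

0.1097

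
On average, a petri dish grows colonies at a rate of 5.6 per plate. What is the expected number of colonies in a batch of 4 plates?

22.4

E[N] = λt = 5.6 × 4 = 22.4 (a batch of 4 plates = 4 plates).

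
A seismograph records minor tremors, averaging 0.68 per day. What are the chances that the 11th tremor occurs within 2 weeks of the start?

Over the interval, μ = 0.68 × 14 = 9.52 (2 weeks = 14 days).
The 11th arrival falls in the interval iff at least 11 events occur there: P(S_11 ≤ t) = P(N ≥ 11) = 1 − P(N ≤ 10) ≈ 0.3571.

0.3571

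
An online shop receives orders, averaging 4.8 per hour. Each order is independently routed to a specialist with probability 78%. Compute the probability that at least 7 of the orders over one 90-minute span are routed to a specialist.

Thinning: the orders that are routed to a specialist themselves form a Poisson process with rate 0.78 × 4.8 = 3.744 per hour.
Over the interval, μ = 3.744 × 1.5 = 5.616 (a 90-minute span = 1.5 hours).
P(N ≥ 7) = 1 − P(N ≤ 6) ≈ 0.3323.

0.3323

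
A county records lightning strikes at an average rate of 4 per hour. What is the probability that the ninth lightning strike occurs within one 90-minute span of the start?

Over the interval, μ = 4 × 1.5 = 6 (a 90-minute span = 1.5 hours).
The ninth arrival falls in the interval iff at least 9 events occur there: P(S_9 ≤ t) = P(N ≥ 9) = 1 − P(N ≤ 8) ≈ 0.1528.

0.1528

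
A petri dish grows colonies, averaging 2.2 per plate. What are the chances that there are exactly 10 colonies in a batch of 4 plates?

0.1157

Over the interval, μ = 2.2 × 4 = 8.8 (a batch of 4 plates = 4 plates).
P(N = 10) = e^(−μ) μ^10/10! = e^(−8.8) · 8.8^10/3628800 ≈ 0.1157.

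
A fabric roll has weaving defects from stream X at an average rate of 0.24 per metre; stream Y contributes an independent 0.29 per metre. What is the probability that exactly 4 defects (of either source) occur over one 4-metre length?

Independent Poisson processes superpose: combined rate λ = 0.24 + 0.29 = 0.53 per metre.
Over the interval, μ = 0.53 × 4 = 2.12 (a 4-metre length = 4 metres).
P(N = 4) = e^(−2.12) · 2.12^4/4! ≈ 0.1010.

0.1010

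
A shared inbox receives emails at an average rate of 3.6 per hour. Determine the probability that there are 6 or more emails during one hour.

With mean μ = 3.6 per hour,
P(N ≥ 6) = 1 − P(N ≤ 5) = 1 − Σ_{j=0}^{5} e^(−μ) μ^j/j! ≈ 0.1559.

0.1559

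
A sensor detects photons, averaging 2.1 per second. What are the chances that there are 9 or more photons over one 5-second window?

Over the interval, μ = 2.1 × 5 = 10.5 (a 5-second window = 5 seconds).
P(N ≥ 9) = 1 − P(N ≤ 8) = 1 − Σ_{j=0}^{8} e^(−μ) μ^j/j! ≈ 0.7206.

0.7206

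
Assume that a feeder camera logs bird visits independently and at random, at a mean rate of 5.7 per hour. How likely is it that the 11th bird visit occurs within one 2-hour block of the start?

0.5869

Over the interval, μ = 5.7 × 2 = 11.4 (a 2-hour block = 2 hours).
The 11th arrival falls in the interval iff at least 11 events occur there: P(S_11 ≤ t) = P(N ≥ 11) = 1 − P(N ≤ 10) ≈ 0.5869.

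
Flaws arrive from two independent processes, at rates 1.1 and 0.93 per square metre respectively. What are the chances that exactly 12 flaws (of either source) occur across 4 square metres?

0.0510

Independent Poisson processes superpose: combined rate λ = 1.1 + 0.93 = 2.03 per square metre.
Over the interval, μ = 2.03 × 4 = 8.12 (4 square metres).
P(N = 12) = e^(−8.12) · 8.12^12/12! ≈ 0.0510.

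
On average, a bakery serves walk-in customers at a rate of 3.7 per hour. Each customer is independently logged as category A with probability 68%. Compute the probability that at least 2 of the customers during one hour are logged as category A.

Thinning: the customers that are logged as category A themselves form a Poisson process with rate 0.68 × 3.7 = 2.516 per hour.
So μ = 2.516.
P(N ≥ 2) = 1 − P(N ≤ 1) ≈ 0.7160.

0.7160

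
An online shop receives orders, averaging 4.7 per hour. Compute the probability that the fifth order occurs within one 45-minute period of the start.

Over the interval, μ = 4.7 × 0.75 = 3.525 (a 45-minute period = 0.75 hours).
The fifth arrival falls in the interval iff at least 5 events occur there: P(S_5 ≤ t) = P(N ≥ 5) = 1 − P(N ≤ 4) ≈ 0.2793.

0.2793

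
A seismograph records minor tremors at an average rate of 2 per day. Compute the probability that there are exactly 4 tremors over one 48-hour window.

0.1954

Over the interval, μ = 2 × 2 = 4 (a 48-hour window = 2 days).
P(N = 4) = e^(−μ) μ^4/4! = e^(−4) · 4^4/24 ≈ 0.1954.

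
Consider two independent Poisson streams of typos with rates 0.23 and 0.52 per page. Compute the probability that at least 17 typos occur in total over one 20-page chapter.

0.3359

Independent Poisson processes superpose: combined rate λ = 0.23 + 0.52 = 0.75 per page.
Over the interval, μ = 0.75 × 20 = 15 (a 20-page chapter = 20 pages).
P(N ≥ 17) = 1 − P(N ≤ 16) ≈ 0.3359.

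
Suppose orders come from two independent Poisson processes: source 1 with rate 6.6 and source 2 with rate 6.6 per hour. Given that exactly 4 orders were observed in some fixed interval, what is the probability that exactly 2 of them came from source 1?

0.3750

Given the total, each event is independently from source 1 with probability p = λ_1/(λ_1+λ_2) = 6.6/13.2 = 0.5000.
So K ~ Binomial(4, 6.6/13.2): P(K = 2) = C(4,2) · (6.6/13.2)^2 · (6.6/13.2)^2 ≈ 0.3750.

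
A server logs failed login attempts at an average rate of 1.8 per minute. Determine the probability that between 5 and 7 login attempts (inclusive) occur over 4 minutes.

0.4134

Over the interval, μ = 1.8 × 4 = 7.2 (4 minutes).
P(5 ≤ N ≤ 7) = Σ_{j=5}^{7} e^(−7.2) · 7.2^j/j! ≈ 0.4134.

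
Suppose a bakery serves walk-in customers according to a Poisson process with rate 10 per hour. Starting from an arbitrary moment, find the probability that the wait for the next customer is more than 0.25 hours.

The wait for the next event is exponential with rate λ = 10 per hour.
P(T > 0.25) = e^(−λt) = e^(−10 × 0.25) = e^(−2.5) ≈ 0.0821.

0.0821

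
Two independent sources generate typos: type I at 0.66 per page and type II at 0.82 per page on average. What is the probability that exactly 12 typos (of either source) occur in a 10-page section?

Independent Poisson processes superpose: combined rate λ = 0.66 + 0.82 = 1.48 per page.
Over the interval, μ = 1.48 × 10 = 14.8 (a 10-page section = 10 pages).
P(N = 12) = e^(−14.8) · 14.8^12/12! ≈ 0.0861.

0.0861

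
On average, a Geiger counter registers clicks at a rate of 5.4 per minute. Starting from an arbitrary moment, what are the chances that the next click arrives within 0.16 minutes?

Inter-arrival times are exponential with rate λ = 5.4 per minute.
P(T ≤ 0.16) = 1 − e^(−λt) = 1 − e^(−5.4 × 0.16) = 1 − e^(−0.864) ≈ 0.5785.

0.5785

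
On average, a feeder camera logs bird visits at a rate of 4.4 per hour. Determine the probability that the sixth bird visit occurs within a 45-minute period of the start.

Over the interval, μ = 4.4 × 0.75 = 3.3 (a 45-minute period = 0.75 hours).
The sixth arrival falls in the interval iff at least 6 events occur there: P(S_6 ≤ t) = P(N ≥ 6) = 1 − P(N ≤ 5) ≈ 0.1171.

0.1171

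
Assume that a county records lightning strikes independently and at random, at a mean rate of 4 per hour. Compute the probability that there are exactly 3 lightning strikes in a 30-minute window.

Over the interval, μ = 4 × 0.5 = 2 (a 30-minute window = 0.5 hours).
P(N = 3) = e^(−μ) μ^3/3! = e^(−2) · 2^3/6 ≈ 0.1804.

0.1804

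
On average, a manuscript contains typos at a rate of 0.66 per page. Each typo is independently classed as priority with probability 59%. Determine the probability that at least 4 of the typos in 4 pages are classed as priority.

Thinning: the typos that are classed as priority themselves form a Poisson process with rate 0.59 × 0.66 = 0.3894 per page.
Over the interval, μ = 0.3894 × 4 = 1.5576 (4 pages).
P(N ≥ 4) = 1 − P(N ≤ 3) ≈ 0.0731.

0.0731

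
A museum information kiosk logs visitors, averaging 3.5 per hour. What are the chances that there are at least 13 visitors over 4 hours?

0.6415

Over the interval, μ = 3.5 × 4 = 14 (4 hours).
P(N ≥ 13) = 1 − P(N ≤ 12) = 1 − Σ_{j=0}^{12} e^(−μ) μ^j/j! ≈ 0.6415.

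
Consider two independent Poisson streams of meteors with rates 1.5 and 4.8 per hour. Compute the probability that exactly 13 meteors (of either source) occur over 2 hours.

0.1093

Independent Poisson processes superpose: combined rate λ = 1.5 + 4.8 = 6.3 per hour.
Over the interval, μ = 6.3 × 2 = 12.6 (2 hours).
P(N = 13) = e^(−12.6) · 12.6^13/13! ≈ 0.1093.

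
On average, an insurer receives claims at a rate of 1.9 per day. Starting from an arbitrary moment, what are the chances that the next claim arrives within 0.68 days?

0.7253

Inter-arrival times are exponential with rate λ = 1.9 per day.
P(T ≤ 0.68) = 1 − e^(−λt) = 1 − e^(−1.9 × 0.68) = 1 − e^(−1.292) ≈ 0.7253.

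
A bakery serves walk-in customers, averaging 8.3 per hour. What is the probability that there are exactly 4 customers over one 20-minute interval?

Over the interval, μ = 8.3 × 1/3 ≈ 2.76667 (a 20-minute interval = 1/3 hours).
P(N = 4) = e^(−μ) μ^4/4! = e^(−2.76667) · 2.76667^4/24 ≈ 0.1535.

0.1535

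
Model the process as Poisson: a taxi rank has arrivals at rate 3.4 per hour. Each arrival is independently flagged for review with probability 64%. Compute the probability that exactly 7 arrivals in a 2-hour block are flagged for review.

Thinning: the arrivals that are flagged for review themselves form a Poisson process with rate 0.64 × 3.4 = 2.176 per hour.
Over the interval, μ = 2.176 × 2 = 4.352 (a 2-hour block = 2 hours).
P(N = 7) = e^(−4.352) · 4.352^7/7! ≈ 0.0756.

0.0756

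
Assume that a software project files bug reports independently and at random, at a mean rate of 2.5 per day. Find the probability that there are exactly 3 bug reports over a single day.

0.2138

With mean μ = 2.5 per day,
P(N = 3) = e^(−μ) μ^3/3! = e^(−2.5) · 2.5^3/6 ≈ 0.2138.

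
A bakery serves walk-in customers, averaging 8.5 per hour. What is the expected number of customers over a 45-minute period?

E[N] = λt = 8.5 × 0.75 = 6.375 (a 45-minute period = 0.75 hours).

6.375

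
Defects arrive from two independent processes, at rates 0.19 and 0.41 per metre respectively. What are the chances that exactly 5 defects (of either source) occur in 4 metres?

Independent Poisson processes superpose: combined rate λ = 0.19 + 0.41 = 0.6 per metre.
Over the interval, μ = 0.6 × 4 = 2.4 (4 metres).
P(N = 5) = e^(−2.4) · 2.4^5/5! ≈ 0.0602.

0.0602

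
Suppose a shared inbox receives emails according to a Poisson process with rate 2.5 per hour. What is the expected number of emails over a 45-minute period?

E[N] = λt = 2.5 × 0.75 = 1.875 (a 45-minute period = 0.75 hours).

1.875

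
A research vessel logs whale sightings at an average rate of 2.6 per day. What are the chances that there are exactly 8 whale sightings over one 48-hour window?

0.0731

Over the interval, μ = 2.6 × 2 = 5.2 (a 48-hour window = 2 days).
P(N = 8) = e^(−μ) μ^8/8! = e^(−5.2) · 5.2^8/40320 ≈ 0.0731.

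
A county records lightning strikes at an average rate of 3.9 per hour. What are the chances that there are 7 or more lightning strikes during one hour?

0.1005

With mean μ = 3.9 per hour,
P(N ≥ 7) = 1 − P(N ≤ 6) = 1 − Σ_{j=0}^{6} e^(−μ) μ^j/j! ≈ 0.1005.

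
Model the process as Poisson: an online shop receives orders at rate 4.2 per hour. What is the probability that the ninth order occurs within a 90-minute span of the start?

0.1852

Over the interval, μ = 4.2 × 1.5 = 6.3 (a 90-minute span = 1.5 hours).
The ninth arrival falls in the interval iff at least 9 events occur there: P(S_9 ≤ t) = P(N ≥ 9) = 1 − P(N ≤ 8) ≈ 0.1852.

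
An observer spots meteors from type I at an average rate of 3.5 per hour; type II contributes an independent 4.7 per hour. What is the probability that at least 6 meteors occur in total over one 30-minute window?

Independent Poisson processes superpose: combined rate λ = 3.5 + 4.7 = 8.2 per hour.
Over the interval, μ = 8.2 × 0.5 = 4.1 (a 30-minute window = 0.5 hours).
P(N ≥ 6) = 1 − P(N ≤ 5) ≈ 0.2307.

0.2307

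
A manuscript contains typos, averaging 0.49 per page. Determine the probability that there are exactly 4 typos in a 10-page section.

0.1789

Over the interval, μ = 0.49 × 10 = 4.9 (a 10-page section = 10 pages).
P(N = 4) = e^(−μ) μ^4/4! = e^(−4.9) · 4.9^4/24 ≈ 0.1789.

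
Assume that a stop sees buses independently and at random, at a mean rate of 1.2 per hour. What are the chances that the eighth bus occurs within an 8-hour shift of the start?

Over the interval, μ = 1.2 × 8 = 9.6 (an 8-hour shift = 8 hours).
The eighth arrival falls in the interval iff at least 8 events occur there: P(S_8 ≤ t) = P(N ≥ 8) = 1 − P(N ≤ 7) ≈ 0.7416.

0.7416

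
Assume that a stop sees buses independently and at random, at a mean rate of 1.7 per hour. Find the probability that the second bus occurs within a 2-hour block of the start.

Over the interval, μ = 1.7 × 2 = 3.4 (a 2-hour block = 2 hours).
The second arrival falls in the interval iff at least 2 events occur there: P(S_2 ≤ t) = P(N ≥ 2) = 1 − P(N ≤ 1) ≈ 0.8532.

0.8532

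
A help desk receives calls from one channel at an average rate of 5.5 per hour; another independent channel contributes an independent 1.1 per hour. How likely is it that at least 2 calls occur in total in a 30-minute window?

Independent Poisson processes superpose: combined rate λ = 5.5 + 1.1 = 6.6 per hour.
Over the interval, μ = 6.6 × 0.5 = 3.3 (a 30-minute window = 0.5 hours).
P(N ≥ 2) = 1 − P(N ≤ 1) ≈ 0.8414.

0.8414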